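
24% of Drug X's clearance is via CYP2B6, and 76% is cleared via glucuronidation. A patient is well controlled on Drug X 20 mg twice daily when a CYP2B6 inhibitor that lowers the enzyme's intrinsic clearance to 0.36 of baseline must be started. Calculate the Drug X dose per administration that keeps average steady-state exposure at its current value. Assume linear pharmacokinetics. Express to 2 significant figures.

17 mg

The CYP2B6 pathway (24% of clearance) drops to 0.36× activity: 0.24 × 0.36 = 0.0864.
Non-CYP routes (76%) are unchanged.
Relative clearance = 0.0864 + 0.76 = 0.8464.
Exposure is unchanged when dose changes in proportion to clearance. New dose = 20 mg × 0.8464 = 17 mg.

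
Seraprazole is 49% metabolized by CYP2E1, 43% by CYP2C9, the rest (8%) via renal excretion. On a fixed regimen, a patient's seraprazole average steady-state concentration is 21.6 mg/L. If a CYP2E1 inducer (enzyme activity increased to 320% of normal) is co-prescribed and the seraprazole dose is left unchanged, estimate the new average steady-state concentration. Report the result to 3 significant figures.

The CYP2E1 pathway (49% of clearance) rises to 3.2× activity: 0.49 × 3.2 = 1.568.
CYP2C9 (43%) and the residual 8% are unaffected.
New clearance relative to baseline: 1.568 + 0.43 + 0.08 = 2.078.
Average steady-state concentration ∝ 1/CL, so new value = 21.6 / 2.078 = 10.4 mg/L.

10.4 mg/L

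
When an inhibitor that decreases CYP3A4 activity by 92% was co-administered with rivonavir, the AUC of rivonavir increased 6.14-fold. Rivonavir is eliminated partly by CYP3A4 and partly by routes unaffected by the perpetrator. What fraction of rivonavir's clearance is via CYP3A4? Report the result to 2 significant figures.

Write x for the fraction cleared via CYP3A4. The observed AUC change means clearance fell to 1/6.14 = 0.1629 of baseline.
Only the CYP3A4 route changed, so 0.1629 = x·0.08 + (1 − x), giving x = 0.91.

0.91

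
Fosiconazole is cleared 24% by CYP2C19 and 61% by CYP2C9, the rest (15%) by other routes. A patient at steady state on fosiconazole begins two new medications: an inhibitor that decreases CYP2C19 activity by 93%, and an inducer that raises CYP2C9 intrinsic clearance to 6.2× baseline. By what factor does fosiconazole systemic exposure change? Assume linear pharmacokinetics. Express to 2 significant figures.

The CYP2C19 pathway (24% of clearance) is reduced to 0.07× activity: 0.24 × 0.07 = 0.0168.
The CYP2C9 pathway (61% of clearance) rises to 6.2× activity: 0.61 × 6.2 = 3.782.
Non-CYP routes (15%) are unchanged.
CL_new/CL_old = 0.0168 + 3.782 + 0.15 = 3.9488.
Net systemic exposure ratio = 1 / 3.9488 = 0.25.

0.25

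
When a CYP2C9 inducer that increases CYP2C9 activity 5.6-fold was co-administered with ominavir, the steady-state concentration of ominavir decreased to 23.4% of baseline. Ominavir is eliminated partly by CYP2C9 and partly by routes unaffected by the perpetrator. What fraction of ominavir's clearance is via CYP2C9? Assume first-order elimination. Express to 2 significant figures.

Write x for the fraction cleared via CYP2C9. The observed steady-state concentration change means clearance rose to 1/0.234 = 4.274 of baseline.
Setting x·5.6 + (1 − x) = 4.274 and solving: x = (4.274 − 1)/(5.6 − 1) = 0.71.

0.71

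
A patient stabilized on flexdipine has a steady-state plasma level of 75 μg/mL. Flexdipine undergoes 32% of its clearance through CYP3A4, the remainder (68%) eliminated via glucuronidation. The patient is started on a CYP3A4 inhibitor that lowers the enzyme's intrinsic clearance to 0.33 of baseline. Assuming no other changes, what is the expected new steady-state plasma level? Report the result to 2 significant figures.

The CYP3A4 pathway (32% of clearance) drops to 0.33× activity: 0.32 × 0.33 = 0.1056.
The remaining 68% of clearance is unaffected.
Relative clearance = 0.1056 + 0.68 = 0.7856.
With dosing unchanged, steady-state plasma level scales as 1/CL: 75 / 0.7856 = 95 μg/mL.

95 μg/mL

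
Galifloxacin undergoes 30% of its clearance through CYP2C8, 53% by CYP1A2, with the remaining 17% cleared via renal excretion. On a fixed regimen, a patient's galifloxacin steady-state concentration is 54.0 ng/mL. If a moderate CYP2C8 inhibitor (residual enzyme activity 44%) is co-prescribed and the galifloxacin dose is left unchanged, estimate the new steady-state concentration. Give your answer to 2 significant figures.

65 ng/mL

The CYP2C8 pathway (30% of clearance) drops to 0.44× activity: 0.3 × 0.44 = 0.132.
CYP1A2 (53%) and the residual 17% are unaffected.
Relative clearance = 0.132 + 0.53 + 0.17 = 0.832.
Steady-state concentration ∝ 1/CL, so new value = 54.0 / 0.832 = 65 ng/mL.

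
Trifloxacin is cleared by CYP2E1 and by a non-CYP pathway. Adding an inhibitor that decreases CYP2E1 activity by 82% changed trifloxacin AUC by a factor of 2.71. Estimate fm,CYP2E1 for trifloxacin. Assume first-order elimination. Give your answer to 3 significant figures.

0.770

Let x = fm,CYP2E1. Because AUC ∝ 1/CL, relative clearance fell to 1/2.71 = 0.369.
Only the CYP2E1 route changed, so 0.369 = x·0.18 + (1 − x), giving x = 0.770.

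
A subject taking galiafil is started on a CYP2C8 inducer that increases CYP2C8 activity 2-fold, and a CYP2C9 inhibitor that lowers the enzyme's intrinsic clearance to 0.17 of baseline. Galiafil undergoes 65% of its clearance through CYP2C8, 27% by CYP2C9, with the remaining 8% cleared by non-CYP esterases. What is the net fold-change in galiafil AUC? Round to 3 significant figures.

0.701

The CYP2C8 pathway (65% of clearance) is boosted to 2× activity: 0.65 × 2 = 1.3.
The CYP2C9 pathway (27% of clearance) falls to 0.17× activity: 0.27 × 0.17 = 0.0459.
The remaining 8% of clearance is unaffected.
Relative clearance = 1.3 + 0.0459 + 0.08 = 1.4259.
Because AUC varies inversely with clearance, the combined effect is 1 / 1.4259 = 0.701.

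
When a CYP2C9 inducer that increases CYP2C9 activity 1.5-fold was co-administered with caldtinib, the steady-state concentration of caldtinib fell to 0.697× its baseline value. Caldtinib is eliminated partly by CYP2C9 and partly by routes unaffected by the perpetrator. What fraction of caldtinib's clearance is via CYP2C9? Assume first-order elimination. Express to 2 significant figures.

Let x = fm,CYP2C9. Because steady-state concentration ∝ 1/CL, relative clearance rose to 1/0.697 = 1.435.
Only the CYP2C9 route changed, so 1.435 = x·1.5 + (1 − x), giving x = 0.87.

0.87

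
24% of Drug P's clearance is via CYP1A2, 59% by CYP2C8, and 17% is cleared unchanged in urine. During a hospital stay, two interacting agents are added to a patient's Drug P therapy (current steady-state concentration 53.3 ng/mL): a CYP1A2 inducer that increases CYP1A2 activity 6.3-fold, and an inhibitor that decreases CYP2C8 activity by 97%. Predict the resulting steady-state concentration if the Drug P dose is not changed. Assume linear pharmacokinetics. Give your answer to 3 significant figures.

The CYP1A2 pathway (24% of clearance) increases to 6.3× activity: 0.24 × 6.3 = 1.512.
The CYP2C8 pathway (59% of clearance) is reduced to 0.03× activity: 0.59 × 0.03 = 0.0177.
The remaining 17% of clearance is unaffected.
New clearance relative to baseline: 1.512 + 0.0177 + 0.17 = 1.6997.
Steady-state concentration ∝ 1/CL: new value = 53.3 / 1.6997 = 31.4 ng/mL.

31.4 ng/mL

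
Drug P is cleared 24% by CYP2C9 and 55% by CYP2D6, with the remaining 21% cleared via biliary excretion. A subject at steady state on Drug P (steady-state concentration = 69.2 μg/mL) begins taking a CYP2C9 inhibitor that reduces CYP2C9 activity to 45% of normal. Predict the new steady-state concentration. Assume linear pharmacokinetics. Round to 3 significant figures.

79.7 μg/mL

The CYP2C9 pathway (24% of clearance) is reduced to 0.45× activity: 0.24 × 0.45 = 0.108.
CYP2D6 (55%) and the residual 21% are unaffected.
New clearance relative to baseline: 0.108 + 0.55 + 0.21 = 0.868.
Steady-state concentration ∝ 1/CL, so new value = 69.2 / 0.868 = 79.7 μg/mL.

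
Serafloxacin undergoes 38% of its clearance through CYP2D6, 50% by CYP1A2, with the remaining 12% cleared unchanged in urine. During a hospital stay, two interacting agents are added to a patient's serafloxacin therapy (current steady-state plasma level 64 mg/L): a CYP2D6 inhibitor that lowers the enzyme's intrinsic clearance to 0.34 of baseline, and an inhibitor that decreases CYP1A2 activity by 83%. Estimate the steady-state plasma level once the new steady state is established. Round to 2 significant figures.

1.9 × 10² mg/L

CYP2D6: 0.38 × 0.34 = 0.1292
CYP1A2: 0.5 × 0.17 = 0.085
Other: 0.12 (unchanged)
New clearance relative to baseline: 0.1292 + 0.085 + 0.12 = 0.3342.
New steady-state plasma level = 64 / 0.3342 = 1.9 × 10² mg/L (concentration scales inversely with clearance).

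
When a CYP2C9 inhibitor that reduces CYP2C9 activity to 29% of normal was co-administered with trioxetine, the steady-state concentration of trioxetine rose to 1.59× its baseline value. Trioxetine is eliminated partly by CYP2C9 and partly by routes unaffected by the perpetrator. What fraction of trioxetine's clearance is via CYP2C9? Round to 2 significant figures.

0.52

Let x = fm,CYP2C9. Because steady-state concentration ∝ 1/CL, relative clearance fell to 1/1.59 = 0.6289.
Only the CYP2C9 route changed, so 0.6289 = x·0.29 + (1 − x), giving x = 0.52.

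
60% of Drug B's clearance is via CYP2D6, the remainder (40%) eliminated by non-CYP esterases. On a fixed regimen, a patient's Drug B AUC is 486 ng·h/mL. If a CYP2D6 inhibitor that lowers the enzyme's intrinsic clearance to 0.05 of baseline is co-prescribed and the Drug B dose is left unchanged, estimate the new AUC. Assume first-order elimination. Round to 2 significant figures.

CYP2D6: 0.6 × 0.05 = 0.03
Other: 0.4 (unchanged)
New clearance relative to baseline: 0.03 + 0.4 = 0.43.
With dosing unchanged, AUC scales as 1/CL: 486 / 0.43 = 1.1 × 10³ ng·h/mL.

1.1 × 10³ ng·h/mL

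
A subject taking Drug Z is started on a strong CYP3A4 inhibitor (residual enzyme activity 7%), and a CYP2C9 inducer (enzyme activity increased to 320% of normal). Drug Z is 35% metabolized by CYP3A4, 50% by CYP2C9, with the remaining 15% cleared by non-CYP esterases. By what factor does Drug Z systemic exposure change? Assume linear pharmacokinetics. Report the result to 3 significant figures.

The CYP3A4 pathway (35% of clearance) falls to 0.07× activity: 0.35 × 0.07 = 0.0245.
The CYP2C9 pathway (50% of clearance) increases to 3.2× activity: 0.5 × 3.2 = 1.6.
The remaining 15% of clearance is unaffected.
New clearance relative to baseline: 0.0245 + 1.6 + 0.15 = 1.7745.
Net systemic exposure ratio = 1 / 1.7745 = 0.564.

0.564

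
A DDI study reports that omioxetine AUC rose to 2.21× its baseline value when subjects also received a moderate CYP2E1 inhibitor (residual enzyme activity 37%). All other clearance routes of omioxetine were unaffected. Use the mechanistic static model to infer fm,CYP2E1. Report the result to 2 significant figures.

CL'/CL = 1 / 2.21 = 0.4525
0.37·fm + (1 − fm) = 0.4525
fm = (0.4525 − 1) / (0.37 − 1) = 0.87

0.87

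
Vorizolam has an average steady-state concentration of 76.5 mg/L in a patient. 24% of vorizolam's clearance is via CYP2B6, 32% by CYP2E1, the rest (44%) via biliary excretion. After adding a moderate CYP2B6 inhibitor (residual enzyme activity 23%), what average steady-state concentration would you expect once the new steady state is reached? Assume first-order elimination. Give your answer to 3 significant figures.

93.8 mg/L

The CYP2B6 pathway (24% of clearance) falls to 0.23× activity: 0.24 × 0.23 = 0.0552.
CYP2E1 (32%) and the residual 44% are unaffected.
Relative clearance = 0.0552 + 0.32 + 0.44 = 0.8152.
Average steady-state concentration ∝ 1/CL, so new value = 76.5 / 0.8152 = 93.8 mg/L.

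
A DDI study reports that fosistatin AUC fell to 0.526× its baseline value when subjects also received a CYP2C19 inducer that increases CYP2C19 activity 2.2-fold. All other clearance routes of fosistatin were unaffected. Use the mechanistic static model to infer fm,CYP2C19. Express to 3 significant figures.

0.751

Write x for the fraction cleared via CYP2C19. The observed AUC change means clearance rose to 1/0.526 = 1.901 of baseline.
Setting x·2.2 + (1 − x) = 1.901 and solving: x = (1.901 − 1)/(2.2 − 1) = 0.751.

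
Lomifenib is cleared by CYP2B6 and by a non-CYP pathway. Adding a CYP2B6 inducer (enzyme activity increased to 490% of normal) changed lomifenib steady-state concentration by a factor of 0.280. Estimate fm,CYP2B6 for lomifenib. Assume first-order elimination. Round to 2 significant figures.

Let fm be the CYP2B6 fraction. New clearance relative to baseline = fm × 4.9 + (1 − fm).
Steady-state concentration ratio = 1 / (new CL fraction), so new CL fraction = 1 / 0.280 = 3.571.
fm × 4.9 + 1 − fm = 3.571  ⇒  fm × (4.9 − 1) = 2.571  ⇒  fm = 0.66.

0.66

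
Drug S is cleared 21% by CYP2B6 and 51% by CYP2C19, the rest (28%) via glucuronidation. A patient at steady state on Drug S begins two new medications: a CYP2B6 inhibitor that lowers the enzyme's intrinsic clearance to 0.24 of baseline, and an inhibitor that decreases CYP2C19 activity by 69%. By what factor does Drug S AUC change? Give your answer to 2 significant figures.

2.0

The CYP2B6 pathway (21% of clearance) falls to 0.24× activity: 0.21 × 0.24 = 0.0504.
The CYP2C19 pathway (51% of clearance) is reduced to 0.31× activity: 0.51 × 0.31 = 0.1581.
The remaining 28% of clearance is unaffected.
CL_new/CL_old = 0.0504 + 0.1581 + 0.28 = 0.4885.
AUC ∝ 1/CL: fold-change = 1 / 0.4885 = 2.0.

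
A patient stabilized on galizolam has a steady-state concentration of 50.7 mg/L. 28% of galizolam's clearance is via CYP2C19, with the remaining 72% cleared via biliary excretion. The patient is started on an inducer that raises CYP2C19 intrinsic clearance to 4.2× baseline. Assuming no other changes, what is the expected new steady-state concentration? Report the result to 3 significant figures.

The CYP2C19 pathway (28% of clearance) increases to 4.2× activity: 0.28 × 4.2 = 1.176.
Non-CYP routes (72%) are unchanged.
Relative clearance = 1.176 + 0.72 = 1.896.
New steady-state concentration = baseline ÷ relative clearance = 50.7 / 1.896 = 26.7 mg/L.

26.7 mg/L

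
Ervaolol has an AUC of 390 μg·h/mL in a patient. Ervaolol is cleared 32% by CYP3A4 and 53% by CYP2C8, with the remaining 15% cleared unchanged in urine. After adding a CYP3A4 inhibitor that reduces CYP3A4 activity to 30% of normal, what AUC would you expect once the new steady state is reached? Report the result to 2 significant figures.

5.0 × 10² μg·h/mL

CYP3A4: 0.32 × 0.3 = 0.096
CYP2C8: 0.53 (unchanged)
Other: 0.15 (unchanged)
New clearance relative to baseline: 0.096 + 0.53 + 0.15 = 0.776.
AUC ∝ 1/CL, so new value = 390 / 0.776 = 5.0 × 10² μg·h/mL.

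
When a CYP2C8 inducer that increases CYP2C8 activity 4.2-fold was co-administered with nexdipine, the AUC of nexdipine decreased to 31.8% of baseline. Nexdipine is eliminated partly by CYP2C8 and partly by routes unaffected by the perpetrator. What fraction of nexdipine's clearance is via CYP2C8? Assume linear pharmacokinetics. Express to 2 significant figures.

0.67

CL'/CL = 1 / 0.318 = 3.145
4.2·fm + (1 − fm) = 3.145
fm = (3.145 − 1) / (4.2 − 1) = 0.67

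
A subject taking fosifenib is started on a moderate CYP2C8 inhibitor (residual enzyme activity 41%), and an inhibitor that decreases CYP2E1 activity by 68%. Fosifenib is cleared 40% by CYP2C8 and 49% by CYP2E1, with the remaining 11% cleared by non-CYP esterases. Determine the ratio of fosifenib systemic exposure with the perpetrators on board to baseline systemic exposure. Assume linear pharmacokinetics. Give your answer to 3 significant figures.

2.32

CYP2C8: 0.4 × 0.41 = 0.164
CYP2E1: 0.49 × 0.32 = 0.1568
Other: 0.11 (unchanged)
New clearance relative to baseline: 0.164 + 0.1568 + 0.11 = 0.4308.
Systemic exposure ∝ 1/CL: fold-change = 1 / 0.4308 = 2.32.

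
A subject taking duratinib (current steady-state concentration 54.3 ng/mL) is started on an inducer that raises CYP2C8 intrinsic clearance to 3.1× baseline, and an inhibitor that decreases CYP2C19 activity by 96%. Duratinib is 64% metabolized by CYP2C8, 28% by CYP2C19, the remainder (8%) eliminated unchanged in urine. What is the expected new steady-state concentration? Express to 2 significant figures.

The CYP2C8 pathway (64% of clearance) rises to 3.1× activity: 0.64 × 3.1 = 1.984.
The CYP2C19 pathway (28% of clearance) is reduced to 0.04× activity: 0.28 × 0.04 = 0.0112.
Non-CYP routes (8%) are unchanged.
CL_new/CL_old = 1.984 + 0.0112 + 0.08 = 2.0752.
Dividing the baseline by the relative clearance: 54.3 / 2.0752 = 26 ng/mL.

26 ng/mL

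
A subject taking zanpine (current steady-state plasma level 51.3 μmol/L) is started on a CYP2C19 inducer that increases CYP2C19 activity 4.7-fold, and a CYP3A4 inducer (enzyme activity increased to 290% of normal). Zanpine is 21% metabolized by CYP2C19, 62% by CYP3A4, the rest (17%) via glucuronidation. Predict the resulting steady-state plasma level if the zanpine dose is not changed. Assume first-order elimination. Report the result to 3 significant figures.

17.4 μmol/L

The CYP2C19 pathway (21% of clearance) is boosted to 4.7× activity: 0.21 × 4.7 = 0.987.
The CYP3A4 pathway (62% of clearance) rises to 2.9× activity: 0.62 × 2.9 = 1.798.
The remaining 17% of clearance is unaffected.
CL_new/CL_old = 0.987 + 1.798 + 0.17 = 2.955.
Dividing the baseline by the relative clearance: 51.3 / 2.955 = 17.4 μmol/L.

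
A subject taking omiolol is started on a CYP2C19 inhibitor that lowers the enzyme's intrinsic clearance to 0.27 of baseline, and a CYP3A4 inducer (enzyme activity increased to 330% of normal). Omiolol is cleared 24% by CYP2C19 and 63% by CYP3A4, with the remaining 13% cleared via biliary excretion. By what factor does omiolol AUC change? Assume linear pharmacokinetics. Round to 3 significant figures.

0.440

The CYP2C19 pathway (24% of clearance) drops to 0.27× activity: 0.24 × 0.27 = 0.0648.
The CYP3A4 pathway (63% of clearance) increases to 3.3× activity: 0.63 × 3.3 = 2.079.
Non-CYP routes (13%) are unchanged.
New clearance relative to baseline: 0.0648 + 2.079 + 0.13 = 2.2738.
Net AUC ratio = 1 / 2.2738 = 0.440.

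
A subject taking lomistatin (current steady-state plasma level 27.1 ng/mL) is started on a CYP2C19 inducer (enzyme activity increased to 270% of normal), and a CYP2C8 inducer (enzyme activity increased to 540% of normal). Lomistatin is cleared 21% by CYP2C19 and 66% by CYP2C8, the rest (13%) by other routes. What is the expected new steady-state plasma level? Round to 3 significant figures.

6.36 ng/mL

The CYP2C19 pathway (21% of clearance) rises to 2.7× activity: 0.21 × 2.7 = 0.567.
The CYP2C8 pathway (66% of clearance) is boosted to 5.4× activity: 0.66 × 5.4 = 3.564.
Non-CYP routes (13%) are unchanged.
Relative clearance = 0.567 + 3.564 + 0.13 = 4.261.
New steady-state plasma level = 27.1 / 4.261 = 6.36 ng/mL (concentration scales inversely with clearance).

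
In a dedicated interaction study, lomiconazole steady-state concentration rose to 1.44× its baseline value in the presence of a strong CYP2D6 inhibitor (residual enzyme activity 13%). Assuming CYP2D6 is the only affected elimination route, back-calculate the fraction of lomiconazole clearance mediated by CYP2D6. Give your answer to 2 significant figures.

Let fm be the CYP2D6 fraction. New clearance relative to baseline = fm × 0.13 + (1 − fm).
Steady-state concentration ratio = 1 / (new CL fraction), so new CL fraction = 1 / 1.44 = 0.6944.
fm × 0.13 + 1 − fm = 0.6944  ⇒  fm × (0.13 − 1) = −0.3056  ⇒  fm = 0.35.

0.35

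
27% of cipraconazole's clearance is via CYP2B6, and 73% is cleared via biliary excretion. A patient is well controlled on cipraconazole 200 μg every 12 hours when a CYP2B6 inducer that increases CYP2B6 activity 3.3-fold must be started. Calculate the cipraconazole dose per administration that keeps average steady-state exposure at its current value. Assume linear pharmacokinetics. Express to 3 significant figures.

324 μg

CYP2B6: 0.27 × 3.3 = 0.891
Other: 0.73 (unchanged)
Relative clearance = 0.891 + 0.73 = 1.621.
Exposure is unchanged when dose changes in proportion to clearance. New dose = 200 μg × 1.621 = 324 μg.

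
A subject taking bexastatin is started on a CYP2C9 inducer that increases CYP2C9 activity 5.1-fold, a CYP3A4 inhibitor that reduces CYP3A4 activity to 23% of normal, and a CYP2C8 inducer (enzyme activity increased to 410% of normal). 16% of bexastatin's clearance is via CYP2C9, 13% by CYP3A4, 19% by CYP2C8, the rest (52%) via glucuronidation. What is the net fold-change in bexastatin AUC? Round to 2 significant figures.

The CYP2C9 pathway (16% of clearance) increases to 5.1× activity: 0.16 × 5.1 = 0.816.
The CYP3A4 pathway (13% of clearance) is reduced to 0.23× activity: 0.13 × 0.23 = 0.0299.
The CYP2C8 pathway (19% of clearance) rises to 4.1× activity: 0.19 × 4.1 = 0.779.
Non-CYP routes (52%) are unchanged.
Relative clearance = 0.816 + 0.0299 + 0.779 + 0.52 = 2.1449.
AUC ∝ 1/CL: fold-change = 1 / 2.1449 = 0.47.

0.47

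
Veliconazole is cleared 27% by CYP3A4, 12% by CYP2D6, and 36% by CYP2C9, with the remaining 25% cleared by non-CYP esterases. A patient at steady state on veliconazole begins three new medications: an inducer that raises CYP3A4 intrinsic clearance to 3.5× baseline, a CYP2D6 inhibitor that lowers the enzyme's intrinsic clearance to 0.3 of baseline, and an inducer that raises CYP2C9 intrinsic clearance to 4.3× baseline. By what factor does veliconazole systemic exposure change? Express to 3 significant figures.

The CYP3A4 pathway (27% of clearance) is boosted to 3.5× activity: 0.27 × 3.5 = 0.945.
The CYP2D6 pathway (12% of clearance) is reduced to 0.3× activity: 0.12 × 0.3 = 0.036.
The CYP2C9 pathway (36% of clearance) rises to 4.3× activity: 0.36 × 4.3 = 1.548.
Non-CYP routes (25%) are unchanged.
CL_new/CL_old = 0.945 + 0.036 + 1.548 + 0.25 = 2.779.
Net systemic exposure ratio = 1 / 2.779 = 0.360.

0.360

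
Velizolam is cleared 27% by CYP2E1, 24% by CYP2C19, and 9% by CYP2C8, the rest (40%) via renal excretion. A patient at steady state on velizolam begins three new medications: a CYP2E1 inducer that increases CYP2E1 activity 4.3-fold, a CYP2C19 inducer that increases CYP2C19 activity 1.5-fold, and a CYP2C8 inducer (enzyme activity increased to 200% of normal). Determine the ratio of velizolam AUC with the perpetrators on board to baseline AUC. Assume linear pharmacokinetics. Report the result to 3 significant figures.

0.476

The CYP2E1 pathway (27% of clearance) increases to 4.3× activity: 0.27 × 4.3 = 1.161.
The CYP2C19 pathway (24% of clearance) is boosted to 1.5× activity: 0.24 × 1.5 = 0.36.
The CYP2C8 pathway (9% of clearance) rises to 2× activity: 0.09 × 2 = 0.18.
The remaining 40% of clearance is unaffected.
Relative clearance = 1.161 + 0.36 + 0.18 + 0.4 = 2.101.
Because AUC varies inversely with clearance, the combined effect is 1 / 2.101 = 0.476.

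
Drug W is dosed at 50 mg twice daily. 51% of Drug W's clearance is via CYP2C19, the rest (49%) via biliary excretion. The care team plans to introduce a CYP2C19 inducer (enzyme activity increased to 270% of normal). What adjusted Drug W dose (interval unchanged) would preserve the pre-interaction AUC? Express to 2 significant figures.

The CYP2C19 pathway (51% of clearance) rises to 2.7× activity: 0.51 × 2.7 = 1.377.
The remaining 49% of clearance is unaffected.
New clearance relative to baseline: 1.377 + 0.49 = 1.867.
To maintain the same steady-state level, dose must scale with clearance: new dose = 50 × 1.867 = 93 mg.

93 mg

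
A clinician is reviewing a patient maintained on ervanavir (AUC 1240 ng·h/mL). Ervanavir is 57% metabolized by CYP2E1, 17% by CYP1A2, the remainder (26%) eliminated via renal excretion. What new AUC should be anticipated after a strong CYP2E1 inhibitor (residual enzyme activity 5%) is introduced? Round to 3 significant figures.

CYP2E1: 0.57 × 0.05 = 0.0285
CYP1A2: 0.17 (unchanged)
Other: 0.26 (unchanged)
New clearance relative to baseline: 0.0285 + 0.17 + 0.26 = 0.4585.
AUC ∝ 1/CL, so new value = 1240 / 0.4585 = 2.70 × 10³ ng·h/mL.

2.70 × 10³ ng·h/mL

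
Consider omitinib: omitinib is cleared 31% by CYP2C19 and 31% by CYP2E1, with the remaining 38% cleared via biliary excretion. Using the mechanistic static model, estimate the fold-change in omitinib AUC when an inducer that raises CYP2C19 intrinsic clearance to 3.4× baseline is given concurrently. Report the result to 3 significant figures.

0.573

The CYP2C19 pathway (31% of clearance) is boosted to 3.4× activity: 0.31 × 3.4 = 1.054.
CYP2E1 (31%) and the residual 38% are unaffected.
New clearance relative to baseline: 1.054 + 0.31 + 0.38 = 1.744.
AUC ratio = CL_old/CL_new = 1 / 1.744 = 0.573.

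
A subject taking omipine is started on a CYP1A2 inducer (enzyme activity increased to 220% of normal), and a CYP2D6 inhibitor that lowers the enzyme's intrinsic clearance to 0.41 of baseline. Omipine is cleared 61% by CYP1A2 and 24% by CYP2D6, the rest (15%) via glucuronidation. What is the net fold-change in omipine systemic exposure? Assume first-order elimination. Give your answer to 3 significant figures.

0.629

CYP1A2: 0.61 × 2.2 = 1.342
CYP2D6: 0.24 × 0.41 = 0.0984
Other: 0.15 (unchanged)
Relative clearance = 1.342 + 0.0984 + 0.15 = 1.5904.
Net systemic exposure ratio = 1 / 1.5904 = 0.629.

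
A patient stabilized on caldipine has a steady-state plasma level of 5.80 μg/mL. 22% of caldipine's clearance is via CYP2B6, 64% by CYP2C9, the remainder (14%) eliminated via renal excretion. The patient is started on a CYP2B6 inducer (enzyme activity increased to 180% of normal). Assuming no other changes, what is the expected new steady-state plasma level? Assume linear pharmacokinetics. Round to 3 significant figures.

The CYP2B6 pathway (22% of clearance) increases to 1.8× activity: 0.22 × 1.8 = 0.396.
CYP2C9 (64%) and the residual 14% are unaffected.
Relative clearance = 0.396 + 0.64 + 0.14 = 1.176.
Steady-state plasma level ∝ 1/CL, so new value = 5.80 / 1.176 = 4.93 μg/mL.

4.93 μg/mL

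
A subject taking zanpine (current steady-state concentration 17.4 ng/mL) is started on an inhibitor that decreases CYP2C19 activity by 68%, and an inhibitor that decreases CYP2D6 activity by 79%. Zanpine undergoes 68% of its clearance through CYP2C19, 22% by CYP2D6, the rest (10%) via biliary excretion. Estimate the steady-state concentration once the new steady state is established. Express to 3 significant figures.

The CYP2C19 pathway (68% of clearance) drops to 0.32× activity: 0.68 × 0.32 = 0.2176.
The CYP2D6 pathway (22% of clearance) drops to 0.21× activity: 0.22 × 0.21 = 0.0462.
Non-CYP routes (10%) are unchanged.
New clearance relative to baseline: 0.2176 + 0.0462 + 0.1 = 0.3638.
Dividing the baseline by the relative clearance: 17.4 / 0.3638 = 47.8 ng/mL.

47.8 ng/mL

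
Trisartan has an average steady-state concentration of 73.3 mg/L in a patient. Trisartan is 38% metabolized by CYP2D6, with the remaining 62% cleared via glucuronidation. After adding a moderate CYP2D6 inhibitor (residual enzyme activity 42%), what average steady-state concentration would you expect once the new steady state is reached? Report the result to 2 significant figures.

94 mg/L

The CYP2D6 pathway (38% of clearance) is reduced to 0.42× activity: 0.38 × 0.42 = 0.1596.
Non-CYP routes (62%) are unchanged.
New clearance relative to baseline: 0.1596 + 0.62 = 0.7796.
With dosing unchanged, average steady-state concentration scales as 1/CL: 73.3 / 0.7796 = 94 mg/L.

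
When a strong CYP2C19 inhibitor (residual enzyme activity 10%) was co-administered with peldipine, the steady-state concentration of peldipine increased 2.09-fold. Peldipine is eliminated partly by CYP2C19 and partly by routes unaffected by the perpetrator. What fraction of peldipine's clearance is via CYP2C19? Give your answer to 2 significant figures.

CL'/CL = 1 / 2.09 = 0.4785
0.1·fm + (1 − fm) = 0.4785
fm = (0.4785 − 1) / (0.1 − 1) = 0.58

0.58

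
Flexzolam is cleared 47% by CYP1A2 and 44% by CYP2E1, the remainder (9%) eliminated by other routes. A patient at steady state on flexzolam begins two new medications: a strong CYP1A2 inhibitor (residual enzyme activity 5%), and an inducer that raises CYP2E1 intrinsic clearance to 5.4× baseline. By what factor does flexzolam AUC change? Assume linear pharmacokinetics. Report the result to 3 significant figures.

The CYP1A2 pathway (47% of clearance) falls to 0.05× activity: 0.47 × 0.05 = 0.0235.
The CYP2E1 pathway (44% of clearance) increases to 5.4× activity: 0.44 × 5.4 = 2.376.
Non-CYP routes (9%) are unchanged.
Relative clearance = 0.0235 + 2.376 + 0.09 = 2.4895.
Net AUC ratio = 1 / 2.4895 = 0.402.

0.402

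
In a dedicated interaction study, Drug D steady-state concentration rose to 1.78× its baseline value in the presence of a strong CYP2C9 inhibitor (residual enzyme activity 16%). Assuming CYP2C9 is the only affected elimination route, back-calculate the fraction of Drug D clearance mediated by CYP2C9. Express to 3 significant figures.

0.522

CL'/CL = 1 / 1.78 = 0.5618
0.16·fm + (1 − fm) = 0.5618
fm = (0.5618 − 1) / (0.16 − 1) = 0.522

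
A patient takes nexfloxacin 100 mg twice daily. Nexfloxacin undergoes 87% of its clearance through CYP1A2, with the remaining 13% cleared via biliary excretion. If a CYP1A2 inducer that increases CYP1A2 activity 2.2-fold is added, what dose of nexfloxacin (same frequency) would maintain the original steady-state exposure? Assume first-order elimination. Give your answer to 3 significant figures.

204 mg

The CYP1A2 pathway (87% of clearance) increases to 2.2× activity: 0.87 × 2.2 = 1.914.
Non-CYP routes (13%) are unchanged.
CL_new/CL_old = 1.914 + 0.13 = 2.044.
Css,avg = (dose rate)/CL, so holding Css fixed requires dose ∝ CL: 100 × 2.044 = 204 mg.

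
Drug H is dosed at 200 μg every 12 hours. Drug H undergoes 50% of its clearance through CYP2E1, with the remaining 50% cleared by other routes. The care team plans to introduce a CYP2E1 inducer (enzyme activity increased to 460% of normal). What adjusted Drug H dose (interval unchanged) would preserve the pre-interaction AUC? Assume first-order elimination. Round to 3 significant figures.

560 μg

The CYP2E1 pathway (50% of clearance) rises to 4.6× activity: 0.5 × 4.6 = 2.3.
Non-CYP routes (50%) are unchanged.
New clearance relative to baseline: 2.3 + 0.5 = 2.8.
Exposure is unchanged when dose changes in proportion to clearance. New dose = 200 μg × 2.8 = 560 μg.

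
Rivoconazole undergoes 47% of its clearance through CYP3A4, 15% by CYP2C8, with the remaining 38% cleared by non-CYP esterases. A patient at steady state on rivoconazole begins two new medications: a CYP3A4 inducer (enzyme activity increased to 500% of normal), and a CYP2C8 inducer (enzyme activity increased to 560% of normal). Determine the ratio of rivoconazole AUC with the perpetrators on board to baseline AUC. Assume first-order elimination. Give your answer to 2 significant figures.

The CYP3A4 pathway (47% of clearance) is boosted to 5× activity: 0.47 × 5 = 2.35.
The CYP2C8 pathway (15% of clearance) is boosted to 5.6× activity: 0.15 × 5.6 = 0.84.
The remaining 38% of clearance is unaffected.
CL_new/CL_old = 2.35 + 0.84 + 0.38 = 3.57.
Net AUC ratio = 1 / 3.57 = 0.28.

0.28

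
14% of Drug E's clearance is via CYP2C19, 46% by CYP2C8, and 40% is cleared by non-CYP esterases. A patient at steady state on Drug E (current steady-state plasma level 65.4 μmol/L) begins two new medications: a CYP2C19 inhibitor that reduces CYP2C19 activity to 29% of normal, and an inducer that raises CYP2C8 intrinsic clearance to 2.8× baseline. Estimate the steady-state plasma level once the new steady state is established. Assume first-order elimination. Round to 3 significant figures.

37.8 μmol/L

CYP2C19: 0.14 × 0.29 = 0.0406
CYP2C8: 0.46 × 2.8 = 1.288
Other: 0.4 (unchanged)
CL_new/CL_old = 0.0406 + 1.288 + 0.4 = 1.7286.
Steady-state plasma level ∝ 1/CL: new value = 65.4 / 1.7286 = 37.8 μmol/L.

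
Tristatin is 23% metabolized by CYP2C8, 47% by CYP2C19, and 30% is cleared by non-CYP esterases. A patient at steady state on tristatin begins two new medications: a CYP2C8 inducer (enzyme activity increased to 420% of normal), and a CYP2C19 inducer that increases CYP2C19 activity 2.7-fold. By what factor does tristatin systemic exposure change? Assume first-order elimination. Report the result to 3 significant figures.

The CYP2C8 pathway (23% of clearance) is boosted to 4.2× activity: 0.23 × 4.2 = 0.966.
The CYP2C19 pathway (47% of clearance) is boosted to 2.7× activity: 0.47 × 2.7 = 1.269.
Non-CYP routes (30%) are unchanged.
New clearance relative to baseline: 0.966 + 1.269 + 0.3 = 2.535.
Because systemic exposure varies inversely with clearance, the combined effect is 1 / 2.535 = 0.394.

0.394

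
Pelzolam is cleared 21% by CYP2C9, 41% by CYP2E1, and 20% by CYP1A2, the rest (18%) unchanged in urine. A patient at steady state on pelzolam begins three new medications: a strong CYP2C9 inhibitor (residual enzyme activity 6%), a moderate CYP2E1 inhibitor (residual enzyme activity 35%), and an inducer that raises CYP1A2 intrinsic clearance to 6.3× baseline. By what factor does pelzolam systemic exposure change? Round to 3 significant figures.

0.627

The CYP2C9 pathway (21% of clearance) drops to 0.06× activity: 0.21 × 0.06 = 0.0126.
The CYP2E1 pathway (41% of clearance) falls to 0.35× activity: 0.41 × 0.35 = 0.1435.
The CYP1A2 pathway (20% of clearance) increases to 6.3× activity: 0.2 × 6.3 = 1.26.
The remaining 18% of clearance is unaffected.
Relative clearance = 0.0126 + 0.1435 + 1.26 + 0.18 = 1.5961.
Systemic exposure ∝ 1/CL: fold-change = 1 / 1.5961 = 0.627.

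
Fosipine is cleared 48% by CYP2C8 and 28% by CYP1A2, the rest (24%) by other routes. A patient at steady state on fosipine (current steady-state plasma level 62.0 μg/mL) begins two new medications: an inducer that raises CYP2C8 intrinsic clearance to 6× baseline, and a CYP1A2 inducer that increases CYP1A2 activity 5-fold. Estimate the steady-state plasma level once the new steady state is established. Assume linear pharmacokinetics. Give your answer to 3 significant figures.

CYP2C8: 0.48 × 6 = 2.88
CYP1A2: 0.28 × 5 = 1.4
Other: 0.24 (unchanged)
New clearance relative to baseline: 2.88 + 1.4 + 0.24 = 4.52.
Steady-state plasma level ∝ 1/CL: new value = 62.0 / 4.52 = 13.7 μg/mL.

13.7 μg/mL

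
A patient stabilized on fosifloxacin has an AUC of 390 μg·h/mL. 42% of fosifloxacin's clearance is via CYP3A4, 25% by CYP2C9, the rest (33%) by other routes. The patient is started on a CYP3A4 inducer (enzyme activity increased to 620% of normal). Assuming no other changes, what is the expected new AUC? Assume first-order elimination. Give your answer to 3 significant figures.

122 μg·h/mL

The CYP3A4 pathway (42% of clearance) is boosted to 6.2× activity: 0.42 × 6.2 = 2.604.
CYP2C9 (25%) and the residual 33% are unaffected.
Relative clearance = 2.604 + 0.25 + 0.33 = 3.184.
With dosing unchanged, AUC scales as 1/CL: 390 / 3.184 = 122 μg·h/mL.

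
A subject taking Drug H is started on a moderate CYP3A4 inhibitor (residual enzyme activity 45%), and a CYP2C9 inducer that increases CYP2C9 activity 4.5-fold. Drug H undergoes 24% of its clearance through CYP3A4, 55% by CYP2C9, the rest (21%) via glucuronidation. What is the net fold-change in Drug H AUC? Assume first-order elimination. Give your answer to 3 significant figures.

0.358

CYP3A4: 0.24 × 0.45 = 0.108
CYP2C9: 0.55 × 4.5 = 2.475
Other: 0.21 (unchanged)
CL_new/CL_old = 0.108 + 2.475 + 0.21 = 2.793.
Because AUC varies inversely with clearance, the combined effect is 1 / 2.793 = 0.358.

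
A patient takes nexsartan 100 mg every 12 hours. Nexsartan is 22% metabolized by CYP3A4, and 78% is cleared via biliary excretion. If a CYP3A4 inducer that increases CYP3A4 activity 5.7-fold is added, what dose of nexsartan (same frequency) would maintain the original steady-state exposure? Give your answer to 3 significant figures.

CYP3A4: 0.22 × 5.7 = 1.254
Other: 0.78 (unchanged)
Relative clearance = 1.254 + 0.78 = 2.034.
Exposure is unchanged when dose changes in proportion to clearance. New dose = 100 mg × 2.034 = 203 mg.

203 mg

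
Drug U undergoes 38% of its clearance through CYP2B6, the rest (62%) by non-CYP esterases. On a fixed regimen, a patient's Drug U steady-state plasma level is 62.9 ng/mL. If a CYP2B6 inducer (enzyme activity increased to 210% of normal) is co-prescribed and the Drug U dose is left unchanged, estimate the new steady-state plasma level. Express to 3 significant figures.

44.4 ng/mL

The CYP2B6 pathway (38% of clearance) increases to 2.1× activity: 0.38 × 2.1 = 0.798.
The remaining 62% of clearance is unaffected.
Relative clearance = 0.798 + 0.62 = 1.418.
With dosing unchanged, steady-state plasma level scales as 1/CL: 62.9 / 1.418 = 44.4 ng/mL.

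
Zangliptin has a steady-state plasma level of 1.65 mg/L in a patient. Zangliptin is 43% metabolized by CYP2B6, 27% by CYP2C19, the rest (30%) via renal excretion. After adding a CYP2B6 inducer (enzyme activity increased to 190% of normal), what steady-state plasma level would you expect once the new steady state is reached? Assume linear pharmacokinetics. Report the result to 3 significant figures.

CYP2B6: 0.43 × 1.9 = 0.817
CYP2C19: 0.27 (unchanged)
Other: 0.3 (unchanged)
Relative clearance = 0.817 + 0.27 + 0.3 = 1.387.
Steady-state plasma level ∝ 1/CL, so new value = 1.65 / 1.387 = 1.19 mg/L.

1.19 mg/L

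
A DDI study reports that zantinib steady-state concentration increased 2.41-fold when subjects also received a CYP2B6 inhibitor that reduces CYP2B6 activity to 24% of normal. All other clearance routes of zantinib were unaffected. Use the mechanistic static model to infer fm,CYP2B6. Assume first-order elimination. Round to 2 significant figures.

0.77

CL'/CL = 1 / 2.41 = 0.4149
0.24·fm + (1 − fm) = 0.4149
fm = (0.4149 − 1) / (0.24 − 1) = 0.77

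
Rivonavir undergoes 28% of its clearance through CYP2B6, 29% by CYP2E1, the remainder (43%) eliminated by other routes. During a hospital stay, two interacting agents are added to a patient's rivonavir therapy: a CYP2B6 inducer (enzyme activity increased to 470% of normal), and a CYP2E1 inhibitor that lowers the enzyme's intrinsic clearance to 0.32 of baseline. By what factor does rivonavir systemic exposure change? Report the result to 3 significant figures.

The CYP2B6 pathway (28% of clearance) increases to 4.7× activity: 0.28 × 4.7 = 1.316.
The CYP2E1 pathway (29% of clearance) drops to 0.32× activity: 0.29 × 0.32 = 0.0928.
The remaining 43% of clearance is unaffected.
New clearance relative to baseline: 1.316 + 0.0928 + 0.43 = 1.8388.
Net systemic exposure ratio = 1 / 1.8388 = 0.544.

0.544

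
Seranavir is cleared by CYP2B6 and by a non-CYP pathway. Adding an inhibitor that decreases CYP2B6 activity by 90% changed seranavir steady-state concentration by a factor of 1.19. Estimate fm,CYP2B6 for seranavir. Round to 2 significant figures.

0.18

Let x = fm,CYP2B6. Because steady-state concentration ∝ 1/CL, relative clearance fell to 1/1.19 = 0.8403.
Setting x·0.1 + (1 − x) = 0.8403 and solving: x = (0.8403 − 1)/(0.1 − 1) = 0.18.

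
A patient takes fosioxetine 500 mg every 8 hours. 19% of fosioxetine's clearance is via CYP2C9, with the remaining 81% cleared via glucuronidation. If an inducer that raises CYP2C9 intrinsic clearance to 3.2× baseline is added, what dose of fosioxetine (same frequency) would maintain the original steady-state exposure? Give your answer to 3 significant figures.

709 mg

The CYP2C9 pathway (19% of clearance) is boosted to 3.2× activity: 0.19 × 3.2 = 0.608.
The remaining 81% of clearance is unaffected.
New clearance relative to baseline: 0.608 + 0.81 = 1.418.
Exposure is unchanged when dose changes in proportion to clearance. New dose = 500 mg × 1.418 = 709 mg.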